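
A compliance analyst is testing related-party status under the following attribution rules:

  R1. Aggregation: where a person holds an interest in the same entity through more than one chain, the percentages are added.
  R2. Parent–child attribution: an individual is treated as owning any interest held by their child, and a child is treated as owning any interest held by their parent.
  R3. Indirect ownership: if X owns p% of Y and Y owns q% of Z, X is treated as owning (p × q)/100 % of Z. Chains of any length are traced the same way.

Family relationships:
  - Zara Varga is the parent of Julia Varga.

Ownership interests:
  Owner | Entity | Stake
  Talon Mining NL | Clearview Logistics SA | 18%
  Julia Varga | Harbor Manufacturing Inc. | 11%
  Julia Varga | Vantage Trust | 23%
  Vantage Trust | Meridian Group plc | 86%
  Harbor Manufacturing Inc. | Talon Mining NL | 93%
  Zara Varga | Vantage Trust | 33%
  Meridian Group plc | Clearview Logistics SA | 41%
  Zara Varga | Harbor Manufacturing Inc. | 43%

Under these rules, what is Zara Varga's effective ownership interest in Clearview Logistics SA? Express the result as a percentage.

By parent–child attribution (R2), Zara Varga is treated as also owning Julia Varga's interest in Vantage Trust, giving 33% + 23% = 56%.
By parent–child attribution (R2), Zara Varga is treated as also owning Julia Varga's interest in Harbor Manufacturing Inc, giving 43% + 11% = 54%.
Chain via Vantage Trust → Meridian Group plc (R3): 56% × 86% × 41% = 19.7456% of Clearview Logistics SA.
Chain via Harbor Manufacturing Inc. → Talon Mining NL (R3): 54% × 93% × 18% = 9.0396% of Clearview Logistics SA.
Aggregating (R1): 19.7456% + 9.0396% = 28.7852%.

28.7852%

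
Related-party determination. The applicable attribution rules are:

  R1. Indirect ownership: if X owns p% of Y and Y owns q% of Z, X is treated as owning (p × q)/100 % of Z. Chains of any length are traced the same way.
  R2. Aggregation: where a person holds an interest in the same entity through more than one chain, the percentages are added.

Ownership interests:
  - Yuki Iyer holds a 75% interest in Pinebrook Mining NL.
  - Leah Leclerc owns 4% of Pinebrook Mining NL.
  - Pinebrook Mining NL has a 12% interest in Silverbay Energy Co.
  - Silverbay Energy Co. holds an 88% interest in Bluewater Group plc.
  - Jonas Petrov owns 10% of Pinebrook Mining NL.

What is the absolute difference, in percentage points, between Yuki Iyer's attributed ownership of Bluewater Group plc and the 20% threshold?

Chain via Pinebrook Mining NL → Silverbay Energy Co. (R1): 75% × 12% × 88% = 7.92% of Bluewater Group plc.
7.92% falls short of the 20% threshold by 12.08 percentage points.

12.08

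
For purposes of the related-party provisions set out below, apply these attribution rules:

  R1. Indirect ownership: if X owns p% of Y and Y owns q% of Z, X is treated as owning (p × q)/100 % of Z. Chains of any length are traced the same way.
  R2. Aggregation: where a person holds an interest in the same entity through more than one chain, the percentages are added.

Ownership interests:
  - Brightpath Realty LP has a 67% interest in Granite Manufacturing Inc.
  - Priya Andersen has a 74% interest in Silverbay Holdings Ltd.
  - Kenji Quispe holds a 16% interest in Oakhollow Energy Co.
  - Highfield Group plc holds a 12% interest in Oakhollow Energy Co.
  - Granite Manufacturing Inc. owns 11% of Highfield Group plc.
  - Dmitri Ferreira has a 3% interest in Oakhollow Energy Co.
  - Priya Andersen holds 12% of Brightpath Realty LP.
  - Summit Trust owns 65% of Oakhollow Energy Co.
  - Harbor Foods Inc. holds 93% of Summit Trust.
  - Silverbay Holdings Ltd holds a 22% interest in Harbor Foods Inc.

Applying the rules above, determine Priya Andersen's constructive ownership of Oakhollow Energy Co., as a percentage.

9.947388%

Chain via Silverbay Holdings Ltd → Harbor Foods Inc. → Summit Trust (R1): 74% × 22% × 93% × 65% = 9.84126% of Oakhollow Energy Co.
Chain via Brightpath Realty LP → Granite Manufacturing Inc. → Highfield Group plc (R1): 12% × 67% × 11% × 12% = 0.106128% of Oakhollow Energy Co.
Aggregating (R2): 9.84126% + 0.106128% = 9.947388%.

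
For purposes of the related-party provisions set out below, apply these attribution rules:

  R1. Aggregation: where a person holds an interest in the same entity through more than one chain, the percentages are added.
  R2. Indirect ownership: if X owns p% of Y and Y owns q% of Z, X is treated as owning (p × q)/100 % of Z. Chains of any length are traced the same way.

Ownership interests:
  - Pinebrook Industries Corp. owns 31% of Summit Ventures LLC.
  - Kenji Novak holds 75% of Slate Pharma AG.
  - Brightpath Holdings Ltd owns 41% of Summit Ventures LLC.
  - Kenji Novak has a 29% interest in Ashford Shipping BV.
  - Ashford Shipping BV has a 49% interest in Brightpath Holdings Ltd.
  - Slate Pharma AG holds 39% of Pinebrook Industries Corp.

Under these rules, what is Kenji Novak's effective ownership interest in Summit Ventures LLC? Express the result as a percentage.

14.8936%

Chain via Slate Pharma AG → Pinebrook Industries Corp. (R2): 75% × 39% × 31% = 9.0675% of Summit Ventures LLC.
Chain via Ashford Shipping BV → Brightpath Holdings Ltd (R2): 29% × 49% × 41% = 5.8261% of Summit Ventures LLC.
Aggregating (R1): 9.0675% + 5.8261% = 14.8936%.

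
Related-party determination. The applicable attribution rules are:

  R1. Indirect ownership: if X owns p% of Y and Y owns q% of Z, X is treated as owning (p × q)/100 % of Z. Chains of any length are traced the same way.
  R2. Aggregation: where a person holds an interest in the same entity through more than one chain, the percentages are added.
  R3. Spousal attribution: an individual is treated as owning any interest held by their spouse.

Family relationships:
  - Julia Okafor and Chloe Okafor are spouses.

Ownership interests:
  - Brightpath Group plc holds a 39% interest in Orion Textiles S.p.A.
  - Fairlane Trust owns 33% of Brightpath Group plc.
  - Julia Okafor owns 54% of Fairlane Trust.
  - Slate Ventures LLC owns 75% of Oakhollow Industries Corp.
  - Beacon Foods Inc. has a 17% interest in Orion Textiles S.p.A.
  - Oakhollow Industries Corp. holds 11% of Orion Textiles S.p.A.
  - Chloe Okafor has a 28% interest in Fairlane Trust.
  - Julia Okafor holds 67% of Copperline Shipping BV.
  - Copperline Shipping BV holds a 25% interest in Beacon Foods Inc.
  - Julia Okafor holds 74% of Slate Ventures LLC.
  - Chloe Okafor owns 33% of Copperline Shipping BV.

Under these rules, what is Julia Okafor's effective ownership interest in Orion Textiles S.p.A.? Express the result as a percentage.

20.9084%

By spousal attribution (R3), Julia Okafor is treated as also owning Chloe Okafor's interest in Fairlane Trust, giving 54% + 28% = 82%.
By spousal attribution (R3), Julia Okafor is treated as also owning Chloe Okafor's interest in Copperline Shipping BV, giving 67% + 33% = 100%.
Chain via Fairlane Trust → Brightpath Group plc (R1): 82% × 33% × 39% = 10.5534% of Orion Textiles S.p.A.
Chain via Slate Ventures LLC → Oakhollow Industries Corp. (R1): 74% × 75% × 11% = 6.105% of Orion Textiles S.p.A.
Chain via Copperline Shipping BV → Beacon Foods Inc. (R1): 100% × 25% × 17% = 4.25% of Orion Textiles S.p.A.
Aggregating (R2): 10.5534% + 6.105% + 4.25% = 20.9084%.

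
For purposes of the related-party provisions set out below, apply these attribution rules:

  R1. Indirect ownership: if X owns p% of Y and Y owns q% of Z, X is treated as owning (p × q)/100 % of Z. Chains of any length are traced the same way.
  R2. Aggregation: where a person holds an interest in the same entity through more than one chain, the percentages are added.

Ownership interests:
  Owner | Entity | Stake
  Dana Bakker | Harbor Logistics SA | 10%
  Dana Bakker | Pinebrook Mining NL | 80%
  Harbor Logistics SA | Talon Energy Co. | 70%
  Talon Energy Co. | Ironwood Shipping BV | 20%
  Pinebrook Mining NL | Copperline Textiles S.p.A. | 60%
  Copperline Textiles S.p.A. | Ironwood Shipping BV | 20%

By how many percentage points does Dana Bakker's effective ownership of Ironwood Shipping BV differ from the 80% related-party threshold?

Chain via Pinebrook Mining NL → Copperline Textiles S.p.A. (R1): 80% × 60% × 20% = 9.6% of Ironwood Shipping BV.
Chain via Harbor Logistics SA → Talon Energy Co. (R1): 10% × 70% × 20% = 1.4% of Ironwood Shipping BV.
Aggregating (R2): 9.6% + 1.4% = 11%.
11% falls short of the 80% threshold by 69 percentage points.

69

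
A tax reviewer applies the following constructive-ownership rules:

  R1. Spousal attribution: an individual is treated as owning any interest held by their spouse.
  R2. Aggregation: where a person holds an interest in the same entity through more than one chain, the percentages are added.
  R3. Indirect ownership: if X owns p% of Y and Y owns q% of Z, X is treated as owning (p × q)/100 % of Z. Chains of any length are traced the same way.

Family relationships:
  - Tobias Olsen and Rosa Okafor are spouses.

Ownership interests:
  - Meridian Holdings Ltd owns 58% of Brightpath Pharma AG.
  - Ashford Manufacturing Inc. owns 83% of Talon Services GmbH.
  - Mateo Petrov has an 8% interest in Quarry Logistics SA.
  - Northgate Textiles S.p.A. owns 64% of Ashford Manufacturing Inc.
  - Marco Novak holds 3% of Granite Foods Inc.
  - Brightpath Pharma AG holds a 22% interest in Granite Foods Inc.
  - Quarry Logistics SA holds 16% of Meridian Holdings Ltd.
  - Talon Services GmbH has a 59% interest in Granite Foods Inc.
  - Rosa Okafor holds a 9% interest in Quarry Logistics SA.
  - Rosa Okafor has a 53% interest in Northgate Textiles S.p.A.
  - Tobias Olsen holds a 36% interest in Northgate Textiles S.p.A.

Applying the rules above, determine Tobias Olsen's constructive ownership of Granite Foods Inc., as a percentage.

28.077056%

By spousal attribution (R1), Tobias Olsen is treated as also owning Rosa Okafor's interest in Northgate Textiles S.p.A, giving 36% + 53% = 89%.
By spousal attribution (R1), Tobias Olsen is treated as owning Rosa Okafor's 9% interest in Quarry Logistics SA.
Chain via Northgate Textiles S.p.A. → Ashford Manufacturing Inc. → Talon Services GmbH (R3): 89% × 64% × 83% × 59% = 27.893312% of Granite Foods Inc.
Chain via Quarry Logistics SA → Meridian Holdings Ltd → Brightpath Pharma AG (R3): 9% × 16% × 58% × 22% = 0.183744% of Granite Foods Inc.
Aggregating (R2): 27.893312% + 0.183744% = 28.077056%.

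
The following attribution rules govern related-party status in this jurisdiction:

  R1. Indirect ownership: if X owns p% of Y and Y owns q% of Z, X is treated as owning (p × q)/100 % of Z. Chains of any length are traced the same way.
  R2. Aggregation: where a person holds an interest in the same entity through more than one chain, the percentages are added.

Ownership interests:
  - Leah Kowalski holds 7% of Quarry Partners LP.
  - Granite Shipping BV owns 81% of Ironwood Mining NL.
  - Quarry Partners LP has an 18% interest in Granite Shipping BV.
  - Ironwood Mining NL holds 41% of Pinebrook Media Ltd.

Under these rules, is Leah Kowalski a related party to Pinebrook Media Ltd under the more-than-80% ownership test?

Chain via Quarry Partners LP → Granite Shipping BV → Ironwood Mining NL (R1): 7% × 18% × 81% × 41% = 0.418446% of Pinebrook Media Ltd.
0.418446% does not exceed the 80% threshold, so Leah is not a related party to Pinebrook Media Ltd.

No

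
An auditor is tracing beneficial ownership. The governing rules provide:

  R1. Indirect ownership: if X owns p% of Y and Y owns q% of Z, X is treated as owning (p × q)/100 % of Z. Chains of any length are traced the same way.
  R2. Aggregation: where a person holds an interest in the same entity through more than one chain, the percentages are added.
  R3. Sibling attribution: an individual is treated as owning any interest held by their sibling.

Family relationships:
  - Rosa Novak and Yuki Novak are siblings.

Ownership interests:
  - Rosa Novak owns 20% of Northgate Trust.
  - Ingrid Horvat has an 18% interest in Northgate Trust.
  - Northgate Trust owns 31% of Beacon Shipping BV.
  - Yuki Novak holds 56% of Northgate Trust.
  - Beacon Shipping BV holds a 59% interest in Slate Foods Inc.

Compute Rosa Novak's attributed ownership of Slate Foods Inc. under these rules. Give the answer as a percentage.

13.9004%

By sibling attribution (R3), Rosa Novak is treated as also owning Yuki Novak's interest in Northgate Trust, giving 20% + 56% = 76%.
Chain via Northgate Trust → Beacon Shipping BV (R1): 76% × 31% × 59% = 13.9004% of Slate Foods Inc.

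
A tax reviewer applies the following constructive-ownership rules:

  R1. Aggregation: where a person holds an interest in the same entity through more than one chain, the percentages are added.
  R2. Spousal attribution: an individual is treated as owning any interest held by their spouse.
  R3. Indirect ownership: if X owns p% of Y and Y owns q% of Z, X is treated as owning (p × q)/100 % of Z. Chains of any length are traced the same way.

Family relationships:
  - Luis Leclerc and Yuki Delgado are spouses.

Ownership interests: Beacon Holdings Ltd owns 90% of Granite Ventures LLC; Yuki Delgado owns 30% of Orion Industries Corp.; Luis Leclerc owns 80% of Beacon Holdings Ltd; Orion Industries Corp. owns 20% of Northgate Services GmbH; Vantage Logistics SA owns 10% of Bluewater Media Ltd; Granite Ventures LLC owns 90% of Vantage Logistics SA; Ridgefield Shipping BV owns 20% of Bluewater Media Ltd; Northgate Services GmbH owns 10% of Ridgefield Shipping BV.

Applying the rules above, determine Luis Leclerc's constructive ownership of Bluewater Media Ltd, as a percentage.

6.6%

By spousal attribution (R2), Luis Leclerc is treated as owning Yuki Delgado's 30% interest in Orion Industries Corp.
Chain via Beacon Holdings Ltd → Granite Ventures LLC → Vantage Logistics SA (R3): 80% × 90% × 90% × 10% = 6.48% of Bluewater Media Ltd.
Chain via Orion Industries Corp. → Northgate Services GmbH → Ridgefield Shipping BV (R3): 30% × 20% × 10% × 20% = 0.12% of Bluewater Media Ltd.
Aggregating (R1): 6.48% + 0.12% = 6.6%.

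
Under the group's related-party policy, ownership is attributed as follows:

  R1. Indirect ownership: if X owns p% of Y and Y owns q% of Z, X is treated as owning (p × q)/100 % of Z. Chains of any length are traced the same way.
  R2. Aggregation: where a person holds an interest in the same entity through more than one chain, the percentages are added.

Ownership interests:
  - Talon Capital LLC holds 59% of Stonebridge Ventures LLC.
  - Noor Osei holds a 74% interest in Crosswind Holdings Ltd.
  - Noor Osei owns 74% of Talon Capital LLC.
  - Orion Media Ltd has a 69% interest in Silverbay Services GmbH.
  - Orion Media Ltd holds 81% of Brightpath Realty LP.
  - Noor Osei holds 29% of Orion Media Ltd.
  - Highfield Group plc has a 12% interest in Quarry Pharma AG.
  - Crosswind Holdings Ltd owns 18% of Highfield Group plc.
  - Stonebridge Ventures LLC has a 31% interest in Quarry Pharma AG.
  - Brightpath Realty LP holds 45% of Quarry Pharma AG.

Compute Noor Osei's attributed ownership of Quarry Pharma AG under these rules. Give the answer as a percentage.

Chain via Talon Capital LLC → Stonebridge Ventures LLC (R1): 74% × 59% × 31% = 13.5346% of Quarry Pharma AG.
Chain via Orion Media Ltd → Brightpath Realty LP (R1): 29% × 81% × 45% = 10.5705% of Quarry Pharma AG.
Chain via Crosswind Holdings Ltd → Highfield Group plc (R1): 74% × 18% × 12% = 1.5984% of Quarry Pharma AG.
Aggregating (R2): 13.5346% + 10.5705% + 1.5984% = 25.7035%.

25.7035%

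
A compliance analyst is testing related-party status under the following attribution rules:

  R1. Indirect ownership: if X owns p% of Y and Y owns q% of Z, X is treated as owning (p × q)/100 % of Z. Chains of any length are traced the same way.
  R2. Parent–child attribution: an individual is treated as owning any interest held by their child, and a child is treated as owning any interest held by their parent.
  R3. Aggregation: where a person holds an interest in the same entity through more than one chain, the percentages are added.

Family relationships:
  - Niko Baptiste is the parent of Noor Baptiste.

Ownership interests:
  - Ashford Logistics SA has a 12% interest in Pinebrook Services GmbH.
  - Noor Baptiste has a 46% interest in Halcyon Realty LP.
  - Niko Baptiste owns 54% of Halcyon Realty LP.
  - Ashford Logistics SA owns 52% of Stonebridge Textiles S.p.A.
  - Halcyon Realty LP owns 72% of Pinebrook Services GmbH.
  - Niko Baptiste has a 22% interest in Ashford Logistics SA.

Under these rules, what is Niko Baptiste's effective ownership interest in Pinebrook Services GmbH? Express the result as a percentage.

By parent–child attribution (R2), Niko Baptiste is treated as also owning Noor Baptiste's interest in Halcyon Realty LP, giving 54% + 46% = 100%.
Chain via Ashford Logistics SA (R1): 22% × 12% = 2.64% of Pinebrook Services GmbH.
Chain via Halcyon Realty LP (R1): 100% × 72% = 72% of Pinebrook Services GmbH.
Aggregating (R3): 2.64% + 72% = 74.64%.

74.64%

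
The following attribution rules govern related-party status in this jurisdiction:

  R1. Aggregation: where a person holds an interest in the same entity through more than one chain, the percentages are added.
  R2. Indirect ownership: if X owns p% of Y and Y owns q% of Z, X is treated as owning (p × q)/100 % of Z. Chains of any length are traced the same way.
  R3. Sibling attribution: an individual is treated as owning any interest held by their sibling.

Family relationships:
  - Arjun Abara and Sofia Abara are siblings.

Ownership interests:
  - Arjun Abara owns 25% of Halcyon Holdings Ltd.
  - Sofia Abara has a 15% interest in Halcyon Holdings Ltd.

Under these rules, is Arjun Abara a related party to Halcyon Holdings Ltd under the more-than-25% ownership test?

Yes

By sibling attribution (R3), Arjun Abara is treated as also owning Sofia Abara's interest in Halcyon Holdings Ltd, giving 25% + 15% = 40%.
Direct interest in Halcyon Holdings Ltd: 40%.
40% exceeds the 25% threshold, so Arjun is a related party to Halcyon Holdings Ltd.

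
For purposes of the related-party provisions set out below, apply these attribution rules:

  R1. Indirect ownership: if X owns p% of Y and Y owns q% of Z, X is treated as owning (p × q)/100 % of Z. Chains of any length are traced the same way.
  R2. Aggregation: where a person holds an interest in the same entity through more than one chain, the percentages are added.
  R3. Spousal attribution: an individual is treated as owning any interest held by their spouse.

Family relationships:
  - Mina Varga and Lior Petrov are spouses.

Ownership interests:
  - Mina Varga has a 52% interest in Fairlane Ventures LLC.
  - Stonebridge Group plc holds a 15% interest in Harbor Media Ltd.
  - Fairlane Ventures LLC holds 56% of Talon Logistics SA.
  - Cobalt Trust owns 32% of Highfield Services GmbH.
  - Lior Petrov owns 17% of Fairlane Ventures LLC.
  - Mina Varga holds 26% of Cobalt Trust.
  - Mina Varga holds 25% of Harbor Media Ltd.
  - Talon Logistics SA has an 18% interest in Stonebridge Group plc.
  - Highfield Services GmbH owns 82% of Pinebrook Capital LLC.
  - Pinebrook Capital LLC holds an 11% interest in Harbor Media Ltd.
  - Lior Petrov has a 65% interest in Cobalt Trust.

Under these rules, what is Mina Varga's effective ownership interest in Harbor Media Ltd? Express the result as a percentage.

28.669904%

By spousal attribution (R3), Mina Varga is treated as also owning Lior Petrov's interest in Cobalt Trust, giving 26% + 65% = 91%.
By spousal attribution (R3), Mina Varga is treated as also owning Lior Petrov's interest in Fairlane Ventures LLC, giving 52% + 17% = 69%.
Chain via Cobalt Trust → Highfield Services GmbH → Pinebrook Capital LLC (R1): 91% × 32% × 82% × 11% = 2.626624% of Harbor Media Ltd.
Chain via Fairlane Ventures LLC → Talon Logistics SA → Stonebridge Group plc (R1): 69% × 56% × 18% × 15% = 1.04328% of Harbor Media Ltd.
Direct interest in Harbor Media Ltd: 25%.
Aggregating (R2): 2.626624% + 1.04328% + 25% = 28.669904%.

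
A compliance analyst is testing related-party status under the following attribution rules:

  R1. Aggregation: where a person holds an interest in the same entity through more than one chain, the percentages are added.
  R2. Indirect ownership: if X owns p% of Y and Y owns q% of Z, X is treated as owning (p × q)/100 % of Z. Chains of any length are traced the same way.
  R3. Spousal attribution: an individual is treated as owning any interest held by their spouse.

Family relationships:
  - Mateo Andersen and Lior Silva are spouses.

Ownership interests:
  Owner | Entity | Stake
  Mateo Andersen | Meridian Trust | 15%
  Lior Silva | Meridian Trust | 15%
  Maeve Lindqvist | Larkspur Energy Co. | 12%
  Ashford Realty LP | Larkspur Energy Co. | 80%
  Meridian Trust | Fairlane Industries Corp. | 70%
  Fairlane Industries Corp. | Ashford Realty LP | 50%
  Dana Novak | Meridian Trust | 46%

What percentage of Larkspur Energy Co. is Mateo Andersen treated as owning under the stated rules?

By spousal attribution (R3), Mateo Andersen is treated as also owning Lior Silva's interest in Meridian Trust, giving 15% + 15% = 30%.
Chain via Meridian Trust → Fairlane Industries Corp. → Ashford Realty LP (R2): 30% × 70% × 50% × 80% = 8.4% of Larkspur Energy Co.

8.4%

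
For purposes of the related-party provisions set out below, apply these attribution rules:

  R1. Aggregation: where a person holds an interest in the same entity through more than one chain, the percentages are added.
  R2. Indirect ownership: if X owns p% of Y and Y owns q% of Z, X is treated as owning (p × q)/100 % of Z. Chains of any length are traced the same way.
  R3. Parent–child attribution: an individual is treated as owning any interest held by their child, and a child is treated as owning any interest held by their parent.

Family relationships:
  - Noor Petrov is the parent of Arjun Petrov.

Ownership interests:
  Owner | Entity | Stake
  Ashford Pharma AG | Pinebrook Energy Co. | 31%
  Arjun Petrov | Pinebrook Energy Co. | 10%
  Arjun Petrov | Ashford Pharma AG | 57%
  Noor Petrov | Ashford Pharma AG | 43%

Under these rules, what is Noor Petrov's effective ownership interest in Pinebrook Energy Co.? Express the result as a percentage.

41%

By parent–child attribution (R3), Noor Petrov is treated as also owning Arjun Petrov's interest in Ashford Pharma AG, giving 43% + 57% = 100%.
By parent–child attribution (R3), Noor Petrov is treated as owning Arjun Petrov's 10% interest in Pinebrook Energy Co.
Chain via Ashford Pharma AG (R2): 100% × 31% = 31% of Pinebrook Energy Co.
Direct interest in Pinebrook Energy Co: 10%.
Aggregating (R1): 31% + 10% = 41%.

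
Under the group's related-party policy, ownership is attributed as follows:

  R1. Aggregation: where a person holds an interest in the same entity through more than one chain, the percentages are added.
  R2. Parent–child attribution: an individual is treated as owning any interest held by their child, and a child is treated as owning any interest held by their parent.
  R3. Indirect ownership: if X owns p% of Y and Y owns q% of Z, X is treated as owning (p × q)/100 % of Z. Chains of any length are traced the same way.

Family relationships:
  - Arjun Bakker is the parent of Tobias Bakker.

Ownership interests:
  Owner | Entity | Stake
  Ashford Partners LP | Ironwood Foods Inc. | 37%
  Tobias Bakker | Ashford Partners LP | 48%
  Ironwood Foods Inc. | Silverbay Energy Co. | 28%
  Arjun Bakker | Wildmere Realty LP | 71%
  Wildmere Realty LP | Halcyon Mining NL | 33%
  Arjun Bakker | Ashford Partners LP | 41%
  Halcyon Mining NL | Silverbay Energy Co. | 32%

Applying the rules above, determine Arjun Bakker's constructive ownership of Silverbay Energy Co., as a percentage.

16.718%

By parent–child attribution (R2), Arjun Bakker is treated as also owning Tobias Bakker's interest in Ashford Partners LP, giving 41% + 48% = 89%.
Chain via Wildmere Realty LP → Halcyon Mining NL (R3): 71% × 33% × 32% = 7.4976% of Silverbay Energy Co.
Chain via Ashford Partners LP → Ironwood Foods Inc. (R3): 89% × 37% × 28% = 9.2204% of Silverbay Energy Co.
Aggregating (R1): 7.4976% + 9.2204% = 16.718%.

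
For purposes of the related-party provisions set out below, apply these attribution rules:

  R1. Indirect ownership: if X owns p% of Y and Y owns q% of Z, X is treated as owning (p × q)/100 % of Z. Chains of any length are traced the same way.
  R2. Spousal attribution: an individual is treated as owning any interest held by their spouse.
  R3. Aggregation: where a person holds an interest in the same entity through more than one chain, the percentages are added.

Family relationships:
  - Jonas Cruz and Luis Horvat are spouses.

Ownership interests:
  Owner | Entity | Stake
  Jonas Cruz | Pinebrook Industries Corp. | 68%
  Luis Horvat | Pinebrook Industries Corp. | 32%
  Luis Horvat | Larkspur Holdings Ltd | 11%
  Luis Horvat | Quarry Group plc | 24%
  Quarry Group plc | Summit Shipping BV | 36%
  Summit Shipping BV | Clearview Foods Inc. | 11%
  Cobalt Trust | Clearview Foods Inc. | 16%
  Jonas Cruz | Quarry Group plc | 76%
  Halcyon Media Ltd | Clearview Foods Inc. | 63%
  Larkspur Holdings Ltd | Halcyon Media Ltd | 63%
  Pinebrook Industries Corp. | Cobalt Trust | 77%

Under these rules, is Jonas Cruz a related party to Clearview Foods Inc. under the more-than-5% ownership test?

Yes

By spousal attribution (R2), Jonas Cruz is treated as also owning Luis Horvat's interest in Pinebrook Industries Corp, giving 68% + 32% = 100%.
By spousal attribution (R2), Jonas Cruz is treated as also owning Luis Horvat's interest in Quarry Group plc, giving 76% + 24% = 100%.
By spousal attribution (R2), Jonas Cruz is treated as owning Luis Horvat's 11% interest in Larkspur Holdings Ltd.
Chain via Pinebrook Industries Corp. → Cobalt Trust (R1): 100% × 77% × 16% = 12.32% of Clearview Foods Inc.
Chain via Quarry Group plc → Summit Shipping BV (R1): 100% × 36% × 11% = 3.96% of Clearview Foods Inc.
Chain via Larkspur Holdings Ltd → Halcyon Media Ltd (R1): 11% × 63% × 63% = 4.3659% of Clearview Foods Inc.
Aggregating (R3): 12.32% + 3.96% + 4.3659% = 20.6459%.
20.6459% exceeds the 5% threshold, so Jonas is a related party to Clearview Foods Inc.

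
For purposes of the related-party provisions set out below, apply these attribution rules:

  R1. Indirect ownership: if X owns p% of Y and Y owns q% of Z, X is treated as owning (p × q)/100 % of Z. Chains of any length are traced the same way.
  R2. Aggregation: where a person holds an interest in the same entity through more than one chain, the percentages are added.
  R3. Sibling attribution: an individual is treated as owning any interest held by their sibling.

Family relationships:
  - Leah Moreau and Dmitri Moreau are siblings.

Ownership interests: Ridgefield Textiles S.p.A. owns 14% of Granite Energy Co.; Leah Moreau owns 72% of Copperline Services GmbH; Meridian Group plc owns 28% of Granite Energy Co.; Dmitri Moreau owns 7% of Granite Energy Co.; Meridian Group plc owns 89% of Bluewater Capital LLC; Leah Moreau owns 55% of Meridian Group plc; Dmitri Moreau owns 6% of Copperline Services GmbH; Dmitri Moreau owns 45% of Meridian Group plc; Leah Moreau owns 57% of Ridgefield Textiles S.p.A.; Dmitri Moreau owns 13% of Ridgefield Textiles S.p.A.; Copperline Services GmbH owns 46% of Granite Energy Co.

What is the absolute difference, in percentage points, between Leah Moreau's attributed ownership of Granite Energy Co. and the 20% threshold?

By sibling attribution (R3), Leah Moreau is treated as also owning Dmitri Moreau's interest in Ridgefield Textiles S.p.A, giving 57% + 13% = 70%.
By sibling attribution (R3), Leah Moreau is treated as also owning Dmitri Moreau's interest in Copperline Services GmbH, giving 72% + 6% = 78%.
By sibling attribution (R3), Leah Moreau is treated as also owning Dmitri Moreau's interest in Meridian Group plc, giving 55% + 45% = 100%.
By sibling attribution (R3), Leah Moreau is treated as owning Dmitri Moreau's 7% interest in Granite Energy Co.
Chain via Ridgefield Textiles S.p.A. (R1): 70% × 14% = 9.8% of Granite Energy Co.
Chain via Copperline Services GmbH (R1): 78% × 46% = 35.88% of Granite Energy Co.
Chain via Meridian Group plc (R1): 100% × 28% = 28% of Granite Energy Co.
Direct interest in Granite Energy Co: 7%.
Aggregating (R2): 9.8% + 35.88% + 28% + 7% = 80.68%.
80.68% exceeds the 20% threshold by 60.68 percentage points.

60.68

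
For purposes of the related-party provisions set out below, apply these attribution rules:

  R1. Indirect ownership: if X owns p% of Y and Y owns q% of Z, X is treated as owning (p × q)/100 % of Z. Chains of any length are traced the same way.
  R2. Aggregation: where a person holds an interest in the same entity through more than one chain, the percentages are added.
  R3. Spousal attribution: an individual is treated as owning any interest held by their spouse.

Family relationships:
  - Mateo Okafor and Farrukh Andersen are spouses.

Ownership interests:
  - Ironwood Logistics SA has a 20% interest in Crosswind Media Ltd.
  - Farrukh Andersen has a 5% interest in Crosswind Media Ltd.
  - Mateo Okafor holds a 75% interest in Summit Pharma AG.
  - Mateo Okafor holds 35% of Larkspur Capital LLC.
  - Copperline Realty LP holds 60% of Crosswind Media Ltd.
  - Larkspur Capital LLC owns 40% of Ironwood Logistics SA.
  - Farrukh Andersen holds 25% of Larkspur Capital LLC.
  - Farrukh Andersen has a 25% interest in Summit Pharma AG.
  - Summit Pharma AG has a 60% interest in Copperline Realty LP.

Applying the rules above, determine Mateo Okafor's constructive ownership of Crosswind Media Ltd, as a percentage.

45.8%

By spousal attribution (R3), Mateo Okafor is treated as also owning Farrukh Andersen's interest in Larkspur Capital LLC, giving 35% + 25% = 60%.
By spousal attribution (R3), Mateo Okafor is treated as also owning Farrukh Andersen's interest in Summit Pharma AG, giving 75% + 25% = 100%.
By spousal attribution (R3), Mateo Okafor is treated as owning Farrukh Andersen's 5% interest in Crosswind Media Ltd.
Chain via Larkspur Capital LLC → Ironwood Logistics SA (R1): 60% × 40% × 20% = 4.8% of Crosswind Media Ltd.
Chain via Summit Pharma AG → Copperline Realty LP (R1): 100% × 60% × 60% = 36% of Crosswind Media Ltd.
Direct interest in Crosswind Media Ltd: 5%.
Aggregating (R2): 4.8% + 36% + 5% = 45.8%.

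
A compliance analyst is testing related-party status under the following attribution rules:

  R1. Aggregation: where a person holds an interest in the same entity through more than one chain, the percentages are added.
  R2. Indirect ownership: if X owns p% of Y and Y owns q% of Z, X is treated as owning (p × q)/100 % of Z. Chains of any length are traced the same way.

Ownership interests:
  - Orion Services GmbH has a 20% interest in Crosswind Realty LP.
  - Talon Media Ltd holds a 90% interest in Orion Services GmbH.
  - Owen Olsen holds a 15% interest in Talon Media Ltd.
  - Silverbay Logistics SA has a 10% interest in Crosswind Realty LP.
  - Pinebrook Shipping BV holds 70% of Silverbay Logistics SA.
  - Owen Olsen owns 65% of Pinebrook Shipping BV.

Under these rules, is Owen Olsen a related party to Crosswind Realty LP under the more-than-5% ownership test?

Chain via Pinebrook Shipping BV → Silverbay Logistics SA (R2): 65% × 70% × 10% = 4.55% of Crosswind Realty LP.
Chain via Talon Media Ltd → Orion Services GmbH (R2): 15% × 90% × 20% = 2.7% of Crosswind Realty LP.
Aggregating (R1): 4.55% + 2.7% = 7.25%.
7.25% exceeds the 5% threshold, so Owen is a related party to Crosswind Realty LP.

Yes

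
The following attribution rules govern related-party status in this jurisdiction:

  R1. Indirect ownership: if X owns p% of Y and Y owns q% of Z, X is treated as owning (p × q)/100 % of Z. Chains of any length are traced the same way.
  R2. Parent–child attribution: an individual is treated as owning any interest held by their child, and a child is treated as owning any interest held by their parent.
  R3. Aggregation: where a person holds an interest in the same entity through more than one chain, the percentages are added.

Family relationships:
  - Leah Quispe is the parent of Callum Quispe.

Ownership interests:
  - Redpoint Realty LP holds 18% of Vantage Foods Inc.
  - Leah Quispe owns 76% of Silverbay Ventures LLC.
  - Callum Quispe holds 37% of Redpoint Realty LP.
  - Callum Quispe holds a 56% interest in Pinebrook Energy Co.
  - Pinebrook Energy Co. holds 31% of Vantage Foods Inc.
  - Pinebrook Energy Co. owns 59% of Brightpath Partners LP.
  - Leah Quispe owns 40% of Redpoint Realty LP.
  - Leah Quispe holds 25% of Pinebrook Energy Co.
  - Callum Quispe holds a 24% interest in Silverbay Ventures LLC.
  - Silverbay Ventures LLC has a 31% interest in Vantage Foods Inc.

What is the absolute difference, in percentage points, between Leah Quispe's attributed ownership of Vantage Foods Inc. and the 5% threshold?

By parent–child attribution (R2), Leah Quispe is treated as also owning Callum Quispe's interest in Redpoint Realty LP, giving 40% + 37% = 77%.
By parent–child attribution (R2), Leah Quispe is treated as also owning Callum Quispe's interest in Pinebrook Energy Co, giving 25% + 56% = 81%.
By parent–child attribution (R2), Leah Quispe is treated as also owning Callum Quispe's interest in Silverbay Ventures LLC, giving 76% + 24% = 100%.
Chain via Redpoint Realty LP (R1): 77% × 18% = 13.86% of Vantage Foods Inc.
Chain via Pinebrook Energy Co. (R1): 81% × 31% = 25.11% of Vantage Foods Inc.
Chain via Silverbay Ventures LLC (R1): 100% × 31% = 31% of Vantage Foods Inc.
Aggregating (R3): 13.86% + 25.11% + 31% = 69.97%.
69.97% exceeds the 5% threshold by 64.97 percentage points.

64.97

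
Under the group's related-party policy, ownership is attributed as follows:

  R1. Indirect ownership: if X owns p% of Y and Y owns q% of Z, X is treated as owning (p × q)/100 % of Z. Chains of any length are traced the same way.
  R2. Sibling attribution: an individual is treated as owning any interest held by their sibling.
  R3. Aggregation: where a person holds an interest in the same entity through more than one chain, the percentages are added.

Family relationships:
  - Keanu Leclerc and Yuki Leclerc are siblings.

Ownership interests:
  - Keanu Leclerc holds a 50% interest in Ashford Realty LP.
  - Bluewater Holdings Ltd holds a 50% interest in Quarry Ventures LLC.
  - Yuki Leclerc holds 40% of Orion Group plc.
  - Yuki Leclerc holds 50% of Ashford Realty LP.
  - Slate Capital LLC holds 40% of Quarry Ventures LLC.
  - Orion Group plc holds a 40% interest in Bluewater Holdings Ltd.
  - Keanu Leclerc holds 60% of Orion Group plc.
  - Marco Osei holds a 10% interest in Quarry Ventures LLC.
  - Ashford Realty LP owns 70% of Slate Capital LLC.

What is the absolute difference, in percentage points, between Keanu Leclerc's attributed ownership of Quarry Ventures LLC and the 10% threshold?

By sibling attribution (R2), Keanu Leclerc is treated as also owning Yuki Leclerc's interest in Ashford Realty LP, giving 50% + 50% = 100%.
By sibling attribution (R2), Keanu Leclerc is treated as also owning Yuki Leclerc's interest in Orion Group plc, giving 60% + 40% = 100%.
Chain via Ashford Realty LP → Slate Capital LLC (R1): 100% × 70% × 40% = 28% of Quarry Ventures LLC.
Chain via Orion Group plc → Bluewater Holdings Ltd (R1): 100% × 40% × 50% = 20% of Quarry Ventures LLC.
Aggregating (R3): 28% + 20% = 48%.
48% exceeds the 10% threshold by 38 percentage points.

38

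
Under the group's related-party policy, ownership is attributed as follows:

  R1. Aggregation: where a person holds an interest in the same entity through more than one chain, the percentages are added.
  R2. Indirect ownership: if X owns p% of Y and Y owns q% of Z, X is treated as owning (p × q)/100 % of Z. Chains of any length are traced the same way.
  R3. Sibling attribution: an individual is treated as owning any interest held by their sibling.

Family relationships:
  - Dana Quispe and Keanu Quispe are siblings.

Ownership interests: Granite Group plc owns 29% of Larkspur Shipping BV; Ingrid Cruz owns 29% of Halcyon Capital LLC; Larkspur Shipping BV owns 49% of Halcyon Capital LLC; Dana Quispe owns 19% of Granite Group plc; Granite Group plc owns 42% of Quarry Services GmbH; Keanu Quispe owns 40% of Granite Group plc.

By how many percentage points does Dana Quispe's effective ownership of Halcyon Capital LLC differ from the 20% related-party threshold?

11.6161

By sibling attribution (R3), Dana Quispe is treated as also owning Keanu Quispe's interest in Granite Group plc, giving 19% + 40% = 59%.
Chain via Granite Group plc → Larkspur Shipping BV (R2): 59% × 29% × 49% = 8.3839% of Halcyon Capital LLC.
8.3839% falls short of the 20% threshold by 11.6161 percentage points.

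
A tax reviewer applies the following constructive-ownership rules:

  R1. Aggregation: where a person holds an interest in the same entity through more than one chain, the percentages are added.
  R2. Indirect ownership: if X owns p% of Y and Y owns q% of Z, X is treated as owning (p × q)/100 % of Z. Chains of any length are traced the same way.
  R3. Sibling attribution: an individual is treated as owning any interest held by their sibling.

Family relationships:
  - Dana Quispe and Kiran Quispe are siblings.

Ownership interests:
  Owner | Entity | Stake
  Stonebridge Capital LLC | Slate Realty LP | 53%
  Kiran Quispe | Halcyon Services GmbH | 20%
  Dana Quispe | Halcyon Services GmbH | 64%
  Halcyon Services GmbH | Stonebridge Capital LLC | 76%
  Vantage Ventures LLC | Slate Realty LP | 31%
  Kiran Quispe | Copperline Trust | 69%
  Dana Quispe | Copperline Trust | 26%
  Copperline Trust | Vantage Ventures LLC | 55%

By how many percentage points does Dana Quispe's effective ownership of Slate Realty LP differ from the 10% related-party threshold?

40.0327

By sibling attribution (R3), Dana Quispe is treated as also owning Kiran Quispe's interest in Halcyon Services GmbH, giving 64% + 20% = 84%.
By sibling attribution (R3), Dana Quispe is treated as also owning Kiran Quispe's interest in Copperline Trust, giving 26% + 69% = 95%.
Chain via Halcyon Services GmbH → Stonebridge Capital LLC (R2): 84% × 76% × 53% = 33.8352% of Slate Realty LP.
Chain via Copperline Trust → Vantage Ventures LLC (R2): 95% × 55% × 31% = 16.1975% of Slate Realty LP.
Aggregating (R1): 33.8352% + 16.1975% = 50.0327%.
50.0327% exceeds the 10% threshold by 40.0327 percentage points.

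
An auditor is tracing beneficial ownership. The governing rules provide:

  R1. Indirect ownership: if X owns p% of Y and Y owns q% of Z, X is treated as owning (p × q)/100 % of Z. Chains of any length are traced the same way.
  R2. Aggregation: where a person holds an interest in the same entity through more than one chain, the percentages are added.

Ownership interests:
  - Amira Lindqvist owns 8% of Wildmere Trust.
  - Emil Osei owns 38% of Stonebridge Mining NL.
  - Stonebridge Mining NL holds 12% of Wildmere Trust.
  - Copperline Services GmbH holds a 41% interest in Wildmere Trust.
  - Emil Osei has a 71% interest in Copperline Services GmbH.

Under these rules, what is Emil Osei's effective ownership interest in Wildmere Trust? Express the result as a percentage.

Chain via Stonebridge Mining NL (R1): 38% × 12% = 4.56% of Wildmere Trust.
Chain via Copperline Services GmbH (R1): 71% × 41% = 29.11% of Wildmere Trust.
Aggregating (R2): 4.56% + 29.11% = 33.67%.

33.67%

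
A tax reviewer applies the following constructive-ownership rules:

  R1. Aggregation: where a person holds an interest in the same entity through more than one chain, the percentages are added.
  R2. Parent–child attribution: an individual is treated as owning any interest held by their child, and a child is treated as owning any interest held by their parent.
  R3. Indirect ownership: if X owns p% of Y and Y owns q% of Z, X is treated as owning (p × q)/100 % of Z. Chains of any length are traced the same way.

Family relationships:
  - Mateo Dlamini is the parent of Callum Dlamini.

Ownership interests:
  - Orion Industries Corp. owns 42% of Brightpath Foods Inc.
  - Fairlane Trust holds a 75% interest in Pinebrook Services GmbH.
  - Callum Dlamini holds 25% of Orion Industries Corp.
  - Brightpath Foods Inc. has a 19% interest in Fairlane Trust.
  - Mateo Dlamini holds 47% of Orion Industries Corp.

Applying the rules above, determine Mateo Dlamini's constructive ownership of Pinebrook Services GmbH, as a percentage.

By parent–child attribution (R2), Mateo Dlamini is treated as also owning Callum Dlamini's interest in Orion Industries Corp, giving 47% + 25% = 72%.
Chain via Orion Industries Corp. → Brightpath Foods Inc. → Fairlane Trust (R3): 72% × 42% × 19% × 75% = 4.3092% of Pinebrook Services GmbH.

4.3092%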